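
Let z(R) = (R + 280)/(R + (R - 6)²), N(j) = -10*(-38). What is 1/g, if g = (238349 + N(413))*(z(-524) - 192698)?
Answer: -70094/3224506317981617 ≈ -2.1738e-11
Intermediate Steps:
N(j) = 380
z(R) = (280 + R)/(R + (-6 + R)²)
g = -3224506317981617/70094 (g = (238349 + 380)*((280 - 524)/(-524 + (-6 - 524)²) - 192698) = 238729*(-244/(-524 + (-530)²) - 192698) = 238729*(-244/(-524 + 280900) - 192698) = 238729*(-244/280376 - 192698) = 238729*((1/280376)*(-244) - 192698) = 238729*(-61/70094 - 192698) = 238729*(-13506973673/70094) = -3224506317981617/70094 ≈ -4.6003e+10)
1/g = 1/(-3224506317981617/70094) = -70094/3224506317981617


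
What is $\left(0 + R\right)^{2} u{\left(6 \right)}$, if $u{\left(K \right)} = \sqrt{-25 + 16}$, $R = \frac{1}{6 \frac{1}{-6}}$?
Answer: $3 i \approx 3.0 i$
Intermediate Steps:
$R = -1$ ($R = \frac{1}{6 \left(- \frac{1}{6}\right)} = \frac{1}{-1} = -1$)
$u{\left(K \right)} = 3 i$ ($u{\left(K \right)} = \sqrt{-9} = 3 i$)
$\left(0 + R\right)^{2} u{\left(6 \right)} = \left(0 - 1\right)^{2} \cdot 3 i = \left(-1\right)^{2} \cdot 3 i = 1 \cdot 3 i = 3 i$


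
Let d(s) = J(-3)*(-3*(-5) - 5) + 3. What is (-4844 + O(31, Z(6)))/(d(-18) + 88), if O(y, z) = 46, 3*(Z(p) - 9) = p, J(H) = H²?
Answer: -4798/181 ≈ -26.508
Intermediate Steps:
Z(p) = 9 + p/3
d(s) = 93 (d(s) = (-3)²*(-3*(-5) - 5) + 3 = 9*(15 - 5) + 3 = 9*10 + 3 = 90 + 3 = 93)
(-4844 + O(31, Z(6)))/(d(-18) + 88) = (-4844 + 46)/(93 + 88) = -4798/181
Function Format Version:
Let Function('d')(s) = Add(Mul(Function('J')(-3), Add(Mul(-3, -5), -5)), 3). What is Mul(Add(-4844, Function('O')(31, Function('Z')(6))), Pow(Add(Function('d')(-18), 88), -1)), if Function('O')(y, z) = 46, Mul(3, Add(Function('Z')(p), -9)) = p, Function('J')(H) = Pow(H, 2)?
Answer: Rational(-4798, 181) ≈ -26.508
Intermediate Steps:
Function('Z')(p) = Add(9, Mul(Rational(1, 3), p))
Function('d')(s) = 93 (Function('d')(s) = Add(Mul(Pow(-3, 2), Add(Mul(-3, -5), -5)), 3) = Add(Mul(9, Add(15, -5)), 3) = Add(Mul(9, 10), 3) = Add(90, 3) = 93)
Mul(Add(-4844, Function('O')(31, Function('Z')(6))), Pow(Add(Function('d')(-18), 88), -1)) = Mul(Add(-4844, 46), Pow(Add(93, 88), -1)) = Mul(-4798, Pow(181, -1)) = Mul(-4798, Rational(1, 181)) = Rational(-4798, 181)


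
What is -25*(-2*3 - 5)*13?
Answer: 3575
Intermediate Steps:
-25*(-2*3 - 5)*13 = -25*(-6 - 5)*13 = -25*(-11)*13 = 275*13 = 3575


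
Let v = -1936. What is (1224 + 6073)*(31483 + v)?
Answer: 215604459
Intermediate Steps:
(1224 + 6073)*(31483 + v) = (1224 + 6073)*(31483 - 1936) = 7297*29547 = 215604459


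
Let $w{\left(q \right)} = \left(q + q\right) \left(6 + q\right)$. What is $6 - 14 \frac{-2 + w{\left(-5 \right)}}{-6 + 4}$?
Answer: $-78$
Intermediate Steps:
$w{\left(q \right)} = 2 q \left(6 + q\right)$
$6 - 14 \frac{-2 + w{\left(-5 \right)}}{-6 + 4} = 6 - 14 \frac{-2 + 2 \left(-5\right) \left(6 - 5\right)}{-6 + 4} = 6 - 14 \frac{-2 + 2 \left(-5\right) 1}{-2} = 6 - 14 \left(-2 - 10\right) \left(- \frac{1}{2}\right) = 6 - 14 \left(\left(-12\right) \left(- \frac{1}{2}\right)\right) = 6 - 84 = -78$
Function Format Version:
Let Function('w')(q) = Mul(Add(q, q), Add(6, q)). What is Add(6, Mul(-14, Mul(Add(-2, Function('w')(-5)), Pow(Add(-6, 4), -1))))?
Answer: -78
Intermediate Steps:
Function('w')(q) = Mul(2, q, Add(6, q)) (Function('w')(q) = Mul(Mul(2, q), Add(6, q)) = Mul(2, q, Add(6, q)))
Add(6, Mul(-14, Mul(Add(-2, Function('w')(-5)), Pow(Add(-6, 4), -1)))) = Add(6, Mul(-14, Mul(Add(-2, Mul(2, -5, Add(6, -5))), Pow(Add(-6, 4), -1)))) = Add(6, Mul(-14, Mul(Add(-2, Mul(2, -5, 1)), Pow(-2, -1)))) = Add(6, Mul(-14, Mul(Add(-2, -10), Rational(-1, 2)))) = Add(6, Mul(-14, Mul(-12, Rational(-1, 2)))) = Add(6, Mul(-14, 6)) = Add(6, -84) = -78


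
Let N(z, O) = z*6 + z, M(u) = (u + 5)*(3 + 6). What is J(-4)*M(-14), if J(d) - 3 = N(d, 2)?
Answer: 2025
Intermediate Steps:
M(u) = 45 + 9*u (M(u) = (5 + u)*9 = 45 + 9*u)
N(z, O) = 7*z (N(z, O) = 6*z + z = 7*z)
J(d) = 3 + 7*d
J(-4)*M(-14) = (3 + 7*(-4))*(45 + 9*(-14)) = (3 - 28)*(45 - 126) = -25*(-81) = 2025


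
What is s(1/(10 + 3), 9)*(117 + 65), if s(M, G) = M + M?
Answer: 28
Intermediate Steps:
s(M, G) = 2*M
s(1/(10 + 3), 9)*(117 + 65) = (2/(10 + 3))*(117 + 65) = (2/13)*182 = 28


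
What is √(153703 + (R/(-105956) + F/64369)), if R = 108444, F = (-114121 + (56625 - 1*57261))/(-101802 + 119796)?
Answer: √144683676341118181653030119523822/30681037515354 ≈ 392.05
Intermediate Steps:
F = -114757/17994 (F = (-114121 + (56625 - 57261))/17994 = (-114121 - 636)*(1/17994) = -114757*1/17994 = -114757/17994 ≈ -6.3775)
√(153703 + (R/(-105956) + F/64369)) = √(153703 + (108444/(-105956) - 114757/17994/64369)) = √(153703 + (108444*(-1/105956) - 114757/17994*1/64369)) = √(153703 + (-27111/26489 - 114757/1158255786)) = √(153703 - 31404512412419/30681037515354) = √(4715736104710043443/30681037515354) = √144683676341118181653030119523822/30681037515354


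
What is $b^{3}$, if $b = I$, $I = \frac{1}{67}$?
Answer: $\frac{1}{300763} \approx 3.3249 \cdot 10^{-6}$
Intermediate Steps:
$I = \frac{1}{67} \approx 0.014925$
$b = \frac{1}{67} \approx 0.014925$
$b^{3} = \left(\frac{1}{67}\right)^{3} = \frac{1}{300763}$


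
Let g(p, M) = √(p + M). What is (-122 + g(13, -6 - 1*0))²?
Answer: (122 - √7)² ≈ 14245.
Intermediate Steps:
g(p, M) = √(M + p)
(-122 + g(13, -6 - 1*0))² = (-122 + √((-6 - 1*0) + 13))² = (-122 + √((-6 + 0) + 13))² = (-122 + √(-6 + 13))² = (-122 + √7)²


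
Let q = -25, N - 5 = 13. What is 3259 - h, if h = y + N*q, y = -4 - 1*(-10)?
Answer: 3703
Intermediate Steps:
y = 6 (y = -4 + 10 = 6)
N = 18 (N = 5 + 13 = 18)
h = -444 (h = 6 + 18*(-25) = 6 - 450 = -444)
3259 - h = 3259 - 1*(-444) = 3259 + 444 = 3703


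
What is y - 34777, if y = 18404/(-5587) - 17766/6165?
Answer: -133118518293/3827095 ≈ -34783.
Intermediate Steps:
y = -23635478/3827095 (y = 18404*(-1/5587) - 17766*1/6165 = -18404/5587 - 1974/685 = -23635478/3827095 ≈ -6.1758)
y - 34777 = -23635478/3827095 - 34777 = -133118518293/3827095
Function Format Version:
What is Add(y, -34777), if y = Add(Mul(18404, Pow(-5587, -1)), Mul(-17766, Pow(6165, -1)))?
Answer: Rational(-133118518293, 3827095) ≈ -34783.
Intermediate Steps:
y = Rational(-23635478, 3827095) (y = Add(Mul(18404, Rational(-1, 5587)), Mul(-17766, Rational(1, 6165))) = Add(Rational(-18404, 5587), Rational(-1974, 685)) = Rational(-23635478, 3827095) ≈ -6.1758)
Add(y, -34777) = Add(Rational(-23635478, 3827095), -34777) = Rational(-133118518293, 3827095)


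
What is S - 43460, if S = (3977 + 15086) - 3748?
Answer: -28145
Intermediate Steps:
S = 15315 (S = 19063 - 3748 = 15315)
S - 43460 = 15315 - 43460 = -28145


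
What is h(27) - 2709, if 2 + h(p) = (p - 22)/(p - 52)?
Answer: -13556/5 ≈ -2711.2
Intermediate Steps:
h(p) = -2 + (-22 + p)/(-52 + p) (h(p) = -2 + (p - 22)/(p - 52) = -2 + (-22 + p)/(-52 + p))
h(27) - 2709 = (82 - 1*27)/(-52 + 27) - 2709 = (82 - 27)/(-25) - 2709 = -1/25*55 - 2709 = -11/5 - 2709 = -13556/5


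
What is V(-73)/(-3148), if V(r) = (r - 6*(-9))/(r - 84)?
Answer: -19/494236 ≈ -3.8443e-5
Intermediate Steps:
V(r) = (54 + r)/(-84 + r) (V(r) = (r + 54)/(-84 + r) = (54 + r)/(-84 + r))
V(-73)/(-3148) = ((54 - 73)/(-84 - 73))/(-3148) = (-19/(-157))*(-1/3148) = -1/157*(-19)*(-1/3148) = (19/157)*(-1/3148) = -19/494236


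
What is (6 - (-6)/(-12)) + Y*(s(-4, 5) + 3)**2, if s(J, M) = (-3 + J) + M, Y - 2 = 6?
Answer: 27/2 ≈ 13.500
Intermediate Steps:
Y = 8 (Y = 2 + 6 = 8)
s(J, M) = -3 + J + M
(6 - (-6)/(-12)) + Y*(s(-4, 5) + 3)**2 = (6 - (-6)/(-12)) + 8*((-3 - 4 + 5) + 3)**2 = (6 - (-6)*(-1)/12) + 8*(-2 + 3)**2 = (6 - 1*1/2) + 8*1**2 = (6 - 1/2) + 8*1 = 11/2 + 8 = 27/2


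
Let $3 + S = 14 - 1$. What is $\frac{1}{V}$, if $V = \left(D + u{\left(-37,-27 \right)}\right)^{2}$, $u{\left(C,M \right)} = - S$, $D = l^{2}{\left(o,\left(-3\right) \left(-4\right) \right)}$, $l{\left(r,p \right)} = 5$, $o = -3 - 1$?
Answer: $\frac{1}{225} \approx 0.0044444$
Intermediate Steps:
$S = 10$ ($S = -3 + \left(14 - 1\right) = -3 + 13 = 10$)
$o = -4$
$D = 25$ ($D = 5^{2} = 25$)
$u{\left(C,M \right)} = -10$ ($u{\left(C,M \right)} = \left(-1\right) 10 = -10$)
$V = 225$ ($V = \left(25 - 10\right)^{2} = 15^{2} = 225$)
$\frac{1}{V} = \frac{1}{225}$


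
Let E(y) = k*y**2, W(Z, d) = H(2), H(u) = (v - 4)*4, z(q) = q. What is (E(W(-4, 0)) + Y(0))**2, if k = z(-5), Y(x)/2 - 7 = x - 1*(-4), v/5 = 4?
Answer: 418529764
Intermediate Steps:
v = 20 (v = 5*4 = 20)
Y(x) = 22 + 2*x (Y(x) = 14 + 2*(x - 1*(-4)) = 14 + 2*(x + 4) = 14 + 2*(4 + x) = 14 + (8 + 2*x) = 22 + 2*x)
H(u) = 64 (H(u) = (20 - 4)*4 = 16*4 = 64)
W(Z, d) = 64
k = -5
E(y) = -5*y**2
(E(W(-4, 0)) + Y(0))**2 = (-5*64**2 + (22 + 2*0))**2 = (-5*4096 + (22 + 0))**2 = (-20480 + 22)**2 = (-20458)**2 = 418529764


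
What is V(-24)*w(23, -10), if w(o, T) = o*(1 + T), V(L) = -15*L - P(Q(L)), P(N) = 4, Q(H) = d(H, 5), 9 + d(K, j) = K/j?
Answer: -73692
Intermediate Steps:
d(K, j) = -9 + K/j
Q(H) = -9 + H/5
V(L) = -4 - 15*L (V(L) = -15*L - 1*4 = -15*L - 4 = -4 - 15*L)
V(-24)*w(23, -10) = (-4 - 15*(-24))*(23*(1 - 10)) = (-4 + 360)*(23*(-9)) = 356*(-207) = -73692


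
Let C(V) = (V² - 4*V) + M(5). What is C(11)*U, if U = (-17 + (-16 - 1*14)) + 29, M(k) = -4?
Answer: -1314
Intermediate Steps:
C(V) = -4 + V² - 4*V (C(V) = (V² - 4*V) - 4 = -4 + V² - 4*V)
U = -18 (U = (-17 + (-16 - 14)) + 29 = (-17 - 30) + 29 = -47 + 29 = -18)
C(11)*U = (-4 + 11² - 4*11)*(-18) = (-4 + 121 - 44)*(-18) = 73*(-18) = -1314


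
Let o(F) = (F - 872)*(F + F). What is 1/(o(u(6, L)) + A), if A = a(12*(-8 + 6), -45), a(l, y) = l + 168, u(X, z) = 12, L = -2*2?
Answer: -1/20496 ≈ -4.8790e-5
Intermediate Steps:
L = -4
o(F) = 2*F*(-872 + F) (o(F) = (-872 + F)*(2*F) = 2*F*(-872 + F))
a(l, y) = 168 + l
A = 144 (A = 168 + 12*(-8 + 6) = 168 + 12*(-2) = 168 - 24 = 144)
1/(o(u(6, L)) + A) = 1/(2*12*(-872 + 12) + 144) = 1/(2*12*(-860) + 144) = 1/(-20640 + 144) = 1/(-20496) = -1/20496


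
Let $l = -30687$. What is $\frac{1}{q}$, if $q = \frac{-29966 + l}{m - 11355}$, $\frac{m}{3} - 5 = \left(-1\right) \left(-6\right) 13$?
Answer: $\frac{11106}{60653} \approx 0.18311$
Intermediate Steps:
$m = 249$ ($m = 15 + 3 \left(-1\right) \left(-6\right) 13 = 15 + 3 \cdot 6 \cdot 13 = 15 + 3 \cdot 78 = 15 + 234 = 249$)
$q = \frac{60653}{11106}$ ($q = \frac{-29966 - 30687}{249 - 11355} = - \frac{60653}{-11106} = \left(-60653\right) \left(- \frac{1}{11106}\right) = \frac{60653}{11106} \approx 5.4613$)
$\frac{1}{q} = \frac{1}{\frac{60653}{11106}} = \frac{11106}{60653}$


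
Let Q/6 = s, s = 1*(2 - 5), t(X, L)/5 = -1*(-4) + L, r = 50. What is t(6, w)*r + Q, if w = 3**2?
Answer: 3232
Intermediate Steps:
w = 9
t(X, L) = 20 + 5*L (t(X, L) = 5*(-1*(-4) + L) = 5*(4 + L) = 20 + 5*L)
s = -3 (s = 1*(-3) = -3)
Q = -18 (Q = 6*(-3) = -18)
t(6, w)*r + Q = (20 + 5*9)*50 - 18 = (20 + 45)*50 - 18 = 65*50 - 18 = 3250 - 18 = 3232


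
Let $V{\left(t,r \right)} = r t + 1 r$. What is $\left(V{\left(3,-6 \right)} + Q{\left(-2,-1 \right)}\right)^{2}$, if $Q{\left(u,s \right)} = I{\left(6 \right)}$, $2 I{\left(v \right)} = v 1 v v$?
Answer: $7056$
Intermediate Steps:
$V{\left(t,r \right)} = r + r t$ ($V{\left(t,r \right)} = r t + r = r + r t$)
$I{\left(v \right)} = \frac{v^{3}}{2}$ ($I{\left(v \right)} = \frac{v 1 v v}{2} = \frac{v v^{2}}{2} = \frac{v^{3}}{2}$)
$Q{\left(u,s \right)} = 108$ ($Q{\left(u,s \right)} = \frac{6^{3}}{2} = \frac{1}{2} \cdot 216 = 108$)
$\left(V{\left(3,-6 \right)} + Q{\left(-2,-1 \right)}\right)^{2} = \left(- 6 \left(1 + 3\right) + 108\right)^{2} = \left(\left(-6\right) 4 + 108\right)^{2} = \left(-24 + 108\right)^{2} = 84^{2} = 7056$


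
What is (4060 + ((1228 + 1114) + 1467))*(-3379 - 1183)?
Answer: -35898378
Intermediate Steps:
(4060 + ((1228 + 1114) + 1467))*(-3379 - 1183) = (4060 + (2342 + 1467))*(-4562) = (4060 + 3809)*(-4562) = 7869*(-4562) = -35898378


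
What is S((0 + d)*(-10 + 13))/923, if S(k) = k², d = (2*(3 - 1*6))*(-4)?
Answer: 5184/923 ≈ 5.6165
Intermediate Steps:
d = 24 (d = (2*(3 - 6))*(-4) = (2*(-3))*(-4) = -6*(-4) = 24)
S((0 + d)*(-10 + 13))/923 = ((0 + 24)*(-10 + 13))²/923 = (24*3)²*(1/923) = 72²*(1/923) = 5184*(1/923) = 5184/923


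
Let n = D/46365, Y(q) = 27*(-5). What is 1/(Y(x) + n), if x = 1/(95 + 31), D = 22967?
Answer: -46365/6236308 ≈ -0.0074347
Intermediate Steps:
x = 1/126 ≈ 0.0079365
Y(q) = -135
n = 22967/46365 ≈ 0.49535
1/(Y(x) + n) = 1/(-135 + 22967/46365) = 1/(-6236308/46365) = -46365/6236308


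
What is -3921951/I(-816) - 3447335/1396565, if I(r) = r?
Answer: 21468417541/4469008 ≈ 4803.8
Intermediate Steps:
-3921951/I(-816) - 3447335/1396565 = -3921951/(-816) - 3447335/1396565 = -3921951*(-1/816) - 3447335*1/1396565 = 76901/16 - 689467/279313 = 21468417541/4469008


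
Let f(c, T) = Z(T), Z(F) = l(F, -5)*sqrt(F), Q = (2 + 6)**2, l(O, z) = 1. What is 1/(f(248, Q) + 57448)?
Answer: 1/57456 ≈ 1.7405e-5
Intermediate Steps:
Q = 64 (Q = 8**2 = 64)
Z(F) = sqrt(F) (Z(F) = 1*sqrt(F) = sqrt(F))
f(c, T) = sqrt(T)
1/(f(248, Q) + 57448) = 1/(sqrt(64) + 57448) = 1/(8 + 57448) = 1/57456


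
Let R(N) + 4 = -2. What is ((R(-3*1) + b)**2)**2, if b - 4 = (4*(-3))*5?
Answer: 14776336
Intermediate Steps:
b = -56 (b = 4 + (4*(-3))*5 = 4 - 12*5 = 4 - 60 = -56)
R(N) = -6 (R(N) = -4 - 2 = -6)
((R(-3*1) + b)**2)**2 = ((-6 - 56)**2)**2 = ((-62)**2)**2 = 3844**2 = 14776336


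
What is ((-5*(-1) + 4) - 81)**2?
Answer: 5184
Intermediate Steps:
((-5*(-1) + 4) - 81)**2 = ((5 + 4) - 81)**2 = (9 - 81)**2 = (-72)**2 = 5184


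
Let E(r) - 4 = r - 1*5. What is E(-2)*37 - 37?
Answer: -148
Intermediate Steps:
E(r) = -1 + r (E(r) = 4 + (r - 1*5) = 4 + (r - 5) = 4 + (-5 + r) = -1 + r)
E(-2)*37 - 37 = (-1 - 2)*37 - 37 = -3*37 - 37 = -111 - 37 = -148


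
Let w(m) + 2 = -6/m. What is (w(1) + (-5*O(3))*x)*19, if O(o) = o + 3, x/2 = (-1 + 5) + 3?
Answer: -8132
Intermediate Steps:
w(m) = -2 - 6/m
x = 14 (x = 2*((-1 + 5) + 3) = 2*(4 + 3) = 2*7 = 14)
O(o) = 3 + o
(w(1) + (-5*O(3))*x)*19 = ((-2 - 6/1) - 5*(3 + 3)*14)*19 = ((-2 - 6*1) - 5*6*14)*19 = ((-2 - 6) - 30*14)*19 = (-8 - 420)*19 = -428*19 = -8132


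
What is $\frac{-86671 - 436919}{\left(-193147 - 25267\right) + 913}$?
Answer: $\frac{523590}{217501} \approx 2.4073$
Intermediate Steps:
$\frac{-86671 - 436919}{\left(-193147 - 25267\right) + 913} = - \frac{523590}{\left(-193147 - 25267\right) + 913} = - \frac{523590}{-218414 + 913} = - \frac{523590}{-217501} = \left(-523590\right) \left(- \frac{1}{217501}\right) = \frac{523590}{217501}$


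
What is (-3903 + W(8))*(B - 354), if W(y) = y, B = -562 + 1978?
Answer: -4136490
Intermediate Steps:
B = 1416
(-3903 + W(8))*(B - 354) = (-3903 + 8)*(1416 - 354) = -3895*1062 = -4136490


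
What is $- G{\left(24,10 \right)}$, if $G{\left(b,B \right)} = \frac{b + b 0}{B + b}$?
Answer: $- \frac{12}{17} \approx -0.70588$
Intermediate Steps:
$G{\left(b,B \right)} = \frac{b}{B + b}$ ($G{\left(b,B \right)} = \frac{b + 0}{B + b} = \frac{b}{B + b}$)
$- G{\left(24,10 \right)} = - \frac{24}{10 + 24} = - \frac{24}{34} = \left(-1\right) \frac{12}{17} = - \frac{12}{17}$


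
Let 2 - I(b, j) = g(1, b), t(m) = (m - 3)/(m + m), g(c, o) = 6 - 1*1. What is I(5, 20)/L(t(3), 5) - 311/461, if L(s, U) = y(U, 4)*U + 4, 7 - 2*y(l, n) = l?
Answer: -1394/1383 ≈ -1.0080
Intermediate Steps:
y(l, n) = 7/2 - l/2
g(c, o) = 5 (g(c, o) = 6 - 1 = 5)
t(m) = (-3 + m)/(2*m) (t(m) = (-3 + m)/((2*m)) = (-3 + m)*(1/(2*m)) = (-3 + m)/(2*m))
L(s, U) = 4 + U*(7/2 - U/2) (L(s, U) = (7/2 - U/2)*U + 4 = U*(7/2 - U/2) + 4 = 4 + U*(7/2 - U/2))
I(b, j) = -3 (I(b, j) = 2 - 1*5 = 2 - 5 = -3)
I(5, 20)/L(t(3), 5) - 311/461 = -3/(4 - 1/2*5*(-7 + 5)) - 311/461 = -3/(4 - 1/2*5*(-2)) - 311*1/461 = -3/(4 + 5) - 311/461 = -3/9 - 311/461 = -3*1/9 - 311/461 = -1/3 - 311/461 = -1394/1383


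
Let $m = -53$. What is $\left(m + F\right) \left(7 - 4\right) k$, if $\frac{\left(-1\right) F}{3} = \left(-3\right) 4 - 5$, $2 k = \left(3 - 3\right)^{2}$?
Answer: $0$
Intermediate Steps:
$k = 0$ ($k = \frac{\left(3 - 3\right)^{2}}{2} = \frac{0^{2}}{2} = \frac{1}{2} \cdot 0 = 0$)
$F = 51$ ($F = - 3 \left(\left(-3\right) 4 - 5\right) = - 3 \left(-12 - 5\right) = \left(-3\right) \left(-17\right) = 51$)
$\left(m + F\right) \left(7 - 4\right) k = \left(-53 + 51\right) \left(7 - 4\right) 0 = - 2 \cdot 3 \cdot 0 = \left(-2\right) 0 = 0$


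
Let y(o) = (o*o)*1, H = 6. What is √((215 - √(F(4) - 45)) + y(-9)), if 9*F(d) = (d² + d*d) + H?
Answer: √(2664 - 3*I*√367)/3 ≈ 17.206 - 0.18557*I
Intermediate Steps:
F(d) = ⅔ + 2*d²/9 (F(d) = ((d² + d*d) + 6)/9 = ((d² + d²) + 6)/9 = (2*d² + 6)/9 = (6 + 2*d²)/9 = ⅔ + 2*d²/9)
y(o) = o² (y(o) = o²*1 = o²)
√((215 - √(F(4) - 45)) + y(-9)) = √((215 - √((⅔ + (2/9)*4²) - 45)) + (-9)²) = √((215 - √((⅔ + (2/9)*16) - 45)) + 81) = √((215 - √((⅔ + 32/9) - 45)) + 81) = √((215 - √(38/9 - 45)) + 81) = √((215 - √(-367/9)) + 81) = √((215 - I*√367/3) + 81) = √(296 - I*√367/3)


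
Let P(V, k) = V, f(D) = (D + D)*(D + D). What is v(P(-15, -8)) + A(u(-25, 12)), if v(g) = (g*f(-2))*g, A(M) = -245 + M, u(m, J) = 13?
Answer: 3368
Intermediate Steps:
f(D) = 4*D² (f(D) = (2*D)*(2*D) = 4*D²)
v(g) = 16*g² (v(g) = (g*(4*(-2)²))*g = (g*(4*4))*g = (g*16)*g = (16*g)*g = 16*g²)
v(P(-15, -8)) + A(u(-25, 12)) = 16*(-15)² + (-245 + 13) = 16*225 - 232 = 3600 - 232 = 3368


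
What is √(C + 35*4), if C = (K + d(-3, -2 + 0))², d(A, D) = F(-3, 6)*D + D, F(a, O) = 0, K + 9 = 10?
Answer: √141 ≈ 11.874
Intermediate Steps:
K = 1 (K = -9 + 10 = 1)
d(A, D) = D (d(A, D) = 0*D + D = 0 + D = D)
C = 1 (C = (1 + (-2 + 0))² = (1 - 2)² = (-1)² = 1)
√(C + 35*4) = √(1 + 35*4) = √(1 + 140) = √141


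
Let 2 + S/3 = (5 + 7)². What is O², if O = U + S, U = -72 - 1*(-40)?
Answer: 155236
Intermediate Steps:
S = 426 (S = -6 + 3*(5 + 7)² = -6 + 3*12² = -6 + 3*144 = -6 + 432 = 426)
U = -32 (U = -72 + 40 = -32)
O = 394 (O = -32 + 426 = 394)
O² = 394² = 155236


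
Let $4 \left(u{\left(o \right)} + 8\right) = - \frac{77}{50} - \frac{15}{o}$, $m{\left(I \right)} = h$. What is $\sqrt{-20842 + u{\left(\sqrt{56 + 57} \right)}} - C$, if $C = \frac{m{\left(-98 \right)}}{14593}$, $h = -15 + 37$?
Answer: $- \frac{22}{14593} + \frac{i \sqrt{106495426426 + 169500 \sqrt{113}}}{2260} \approx -0.0015076 + 144.4 i$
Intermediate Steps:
$h = 22$
$m{\left(I \right)} = 22$
$u{\left(o \right)} = - \frac{1677}{200} - \frac{15}{4 o}$ ($u{\left(o \right)} = -8 + \frac{- \frac{77}{50} - \frac{15}{o}}{4} = -8 - \left(\frac{77}{200} + \frac{15}{4 o}\right) = - \frac{1677}{200} - \frac{15}{4 o}$)
$C = \frac{22}{14593} \approx 0.0015076$
$\sqrt{-20842 + u{\left(\sqrt{56 + 57} \right)}} - C = \sqrt{-20842 + \frac{3 \left(-250 - 559 \sqrt{56 + 57}\right)}{200 \sqrt{56 + 57}}} - \frac{22}{14593} = \sqrt{-20842 + \frac{3 \left(-250 - 559 \sqrt{113}\right)}{200 \sqrt{113}}} - \frac{22}{14593} = \sqrt{-20842 + \frac{3 \frac{\sqrt{113}}{113} \left(-250 - 559 \sqrt{113}\right)}{200}} - \frac{22}{14593} = \sqrt{-20842 + \frac{3 \sqrt{113} \left(-250 - 559 \sqrt{113}\right)}{22600}} - \frac{22}{14593} = - \frac{22}{14593} + \sqrt{-20842 + \frac{3 \sqrt{113} \left(-250 - 559 \sqrt{113}\right)}{22600}}$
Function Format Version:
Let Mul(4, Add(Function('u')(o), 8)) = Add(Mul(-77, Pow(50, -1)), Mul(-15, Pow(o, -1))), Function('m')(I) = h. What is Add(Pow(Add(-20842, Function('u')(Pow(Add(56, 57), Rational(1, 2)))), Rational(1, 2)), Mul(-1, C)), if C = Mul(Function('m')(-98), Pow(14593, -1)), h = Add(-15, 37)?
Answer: Add(Rational(-22, 14593), Mul(Rational(1, 2260), I, Pow(Add(106495426426, Mul(169500, Pow(113, Rational(1, 2)))), Rational(1, 2)))) ≈ Add(-0.0015076, Mul(144.40, I))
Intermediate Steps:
h = 22
Function('m')(I) = 22
Function('u')(o) = Add(Rational(-1677, 200), Mul(Rational(-15, 4), Pow(o, -1))) (Function('u')(o) = Add(-8, Mul(Rational(1, 4), Add(Mul(-77, Pow(50, -1)), Mul(-15, Pow(o, -1))))) = Add(-8, Mul(Rational(1, 4), Add(Mul(-77, Rational(1, 50)), Mul(-15, Pow(o, -1))))) = Add(-8, Mul(Rational(1, 4), Add(Rational(-77, 50), Mul(-15, Pow(o, -1))))) = Add(-8, Add(Rational(-77, 200), Mul(Rational(-15, 4), Pow(o, -1)))) = Add(Rational(-1677, 200), Mul(Rational(-15, 4), Pow(o, -1))))
C = Rational(22, 14593) (C = Mul(22, Pow(14593, -1)) = Mul(22, Rational(1, 14593)) = Rational(22, 14593) ≈ 0.0015076)
Add(Pow(Add(-20842, Function('u')(Pow(Add(56, 57), Rational(1, 2)))), Rational(1, 2)), Mul(-1, C)) = Add(Pow(Add(-20842, Mul(Rational(3, 200), Pow(Pow(Add(56, 57), Rational(1, 2)), -1), Add(-250, Mul(-559, Pow(Add(56, 57), Rational(1, 2)))))), Rational(1, 2)), Mul(-1, Rational(22, 14593))) = Add(Pow(Add(-20842, Mul(Rational(3, 200), Pow(Pow(113, Rational(1, 2)), -1), Add(-250, Mul(-559, Pow(113, Rational(1, 2)))))), Rational(1, 2)), Rational(-22, 14593)) = Add(Pow(Add(-20842, Mul(Rational(3, 200), Mul(Rational(1, 113), Pow(113, Rational(1, 2))), Add(-250, Mul(-559, Pow(113, Rational(1, 2)))))), Rational(1, 2)), Rational(-22, 14593)) = Add(Pow(Add(-20842, Mul(Rational(3, 22600), Pow(113, Rational(1, 2)), Add(-250, Mul(-559, Pow(113, Rational(1, 2)))))), Rational(1, 2)), Rational(-22, 14593)) = Add(Rational(-22, 14593), Pow(Add(-20842, Mul(Rational(3, 22600), Pow(113, Rational(1, 2)), Add(-250, Mul(-559, Pow(113, Rational(1, 2)))))), Rational(1, 2)))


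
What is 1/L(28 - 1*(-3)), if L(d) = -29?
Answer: -1/29 ≈ -0.034483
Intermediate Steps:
1/L(28 - 1*(-3)) = 1/(-29) = -1/29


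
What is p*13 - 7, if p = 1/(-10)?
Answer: -83/10 ≈ -8.3000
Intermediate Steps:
p = -⅒ ≈ -0.10000
p*13 - 7 = -⅒*13 - 7 = -13/10 - 7 = -83/10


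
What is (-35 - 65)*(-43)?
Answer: 4300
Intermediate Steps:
(-35 - 65)*(-43) = -100*(-43) = 4300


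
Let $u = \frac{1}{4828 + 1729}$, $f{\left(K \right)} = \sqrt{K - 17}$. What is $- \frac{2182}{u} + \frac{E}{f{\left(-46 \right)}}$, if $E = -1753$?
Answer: $-14307374 + \frac{1753 i \sqrt{7}}{21} \approx -1.4307 \cdot 10^{7} + 220.86 i$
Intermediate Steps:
$f{\left(K \right)} = \sqrt{-17 + K}$
$u = \frac{1}{6557} \approx 0.00015251$
$- \frac{2182}{u} + \frac{E}{f{\left(-46 \right)}} = - 2182 \frac{1}{\frac{1}{6557}} - \frac{1753}{\sqrt{-17 - 46}} = \left(-2182\right) 6557 - \frac{1753}{\sqrt{-63}} = -14307374 - \frac{1753}{3 i \sqrt{7}} = -14307374 - 1753 \left(- \frac{i \sqrt{7}}{21}\right) = -14307374 + \frac{1753 i \sqrt{7}}{21}$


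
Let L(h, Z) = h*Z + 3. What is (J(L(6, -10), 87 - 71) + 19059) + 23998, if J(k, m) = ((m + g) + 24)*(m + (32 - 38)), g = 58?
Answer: 44037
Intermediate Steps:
L(h, Z) = 3 + Z*h (L(h, Z) = Z*h + 3 = 3 + Z*h)
J(k, m) = (-6 + m)*(82 + m) (J(k, m) = ((m + 58) + 24)*(m + (32 - 38)) = ((58 + m) + 24)*(m - 6) = (82 + m)*(-6 + m) = (-6 + m)*(82 + m))
(J(L(6, -10), 87 - 71) + 19059) + 23998 = ((-492 + (87 - 71)² + 76*(87 - 71)) + 19059) + 23998 = ((-492 + 16² + 76*16) + 19059) + 23998 = ((-492 + 256 + 1216) + 19059) + 23998 = (980 + 19059) + 23998 = 20039 + 23998 = 44037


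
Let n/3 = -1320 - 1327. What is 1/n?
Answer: -1/7941 ≈ -0.00012593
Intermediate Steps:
n = -7941 (n = 3*(-1320 - 1327) = 3*(-2647) = -7941)
1/n = 1/(-7941) = -1/7941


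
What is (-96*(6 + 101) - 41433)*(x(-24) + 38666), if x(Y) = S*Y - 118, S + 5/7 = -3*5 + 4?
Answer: -14053625820/7 ≈ -2.0077e+9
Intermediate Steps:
S = -82/7 (S = -5/7 + (-3*5 + 4) = -5/7 + (-15 + 4) = -5/7 - 11 = -82/7 ≈ -11.714)
x(Y) = -118 - 82*Y/7 (x(Y) = -82*Y/7 - 118 = -118 - 82*Y/7)
(-96*(6 + 101) - 41433)*(x(-24) + 38666) = (-96*(6 + 101) - 41433)*((-118 - 82/7*(-24)) + 38666) = (-96*107 - 41433)*((-118 + 1968/7) + 38666) = (-10272 - 41433)*(1142/7 + 38666) = -51705*271804/7 = -14053625820/7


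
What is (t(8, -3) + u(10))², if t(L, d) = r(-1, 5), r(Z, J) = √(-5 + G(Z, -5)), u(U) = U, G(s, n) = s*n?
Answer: 100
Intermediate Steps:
G(s, n) = n*s
r(Z, J) = √(-5 - 5*Z)
t(L, d) = 0 (t(L, d) = √(-5 - 5*(-1)) = √(-5 + 5) = √0 = 0)
(t(8, -3) + u(10))² = (0 + 10)² = 10² = 100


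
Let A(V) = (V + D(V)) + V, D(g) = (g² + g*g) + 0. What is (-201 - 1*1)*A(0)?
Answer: 0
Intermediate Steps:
D(g) = 2*g² (D(g) = (g² + g²) + 0 = 2*g² + 0 = 2*g²)
A(V) = 2*V + 2*V² (A(V) = (V + 2*V²) + V = 2*V + 2*V²)
(-201 - 1*1)*A(0) = (-201 - 1*1)*(2*0*(1 + 0)) = (-201 - 1)*(2*0*1) = -202*0 = 0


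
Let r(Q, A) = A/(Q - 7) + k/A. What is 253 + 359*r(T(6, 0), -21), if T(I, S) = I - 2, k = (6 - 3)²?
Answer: 18285/7 ≈ 2612.1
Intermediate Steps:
k = 9 (k = 3² = 9)
T(I, S) = -2 + I
r(Q, A) = 9/A + A/(-7 + Q) (r(Q, A) = A/(Q - 7) + 9/A = A/(-7 + Q) + 9/A = 9/A + A/(-7 + Q))
253 + 359*r(T(6, 0), -21) = 253 + 359*((-63 + (-21)² + 9*(-2 + 6))/((-21)*(-7 + (-2 + 6)))) = 253 + 359*(-(-63 + 441 + 9*4)/(21*(-7 + 4))) = 253 + 359*(-1/21*(-63 + 441 + 36)/(-3)) = 253 + 359*(-1/21*(-⅓)*414) = 253 + 359*(46/7) = 253 + 16514/7 = 18285/7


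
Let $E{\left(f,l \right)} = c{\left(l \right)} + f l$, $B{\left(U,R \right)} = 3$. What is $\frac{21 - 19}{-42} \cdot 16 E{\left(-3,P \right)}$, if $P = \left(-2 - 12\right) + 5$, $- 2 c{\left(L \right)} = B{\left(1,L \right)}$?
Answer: $- \frac{136}{7} \approx -19.429$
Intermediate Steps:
$c{\left(L \right)} = - \frac{3}{2}$ ($c{\left(L \right)} = \left(- \frac{1}{2}\right) 3 = - \frac{3}{2}$)
$P = -9$ ($P = \left(-2 - 12\right) + 5 = -14 + 5 = -9$)
$E{\left(f,l \right)} = - \frac{3}{2} + f l$
$\frac{21 - 19}{-42} \cdot 16 E{\left(-3,P \right)} = \frac{21 - 19}{-42} \cdot 16 \left(- \frac{3}{2} - -27\right) = \left(21 - 19\right) \left(- \frac{1}{42}\right) 16 \left(- \frac{3}{2} + 27\right) = 2 \left(- \frac{1}{42}\right) 16 \cdot \frac{51}{2} = \left(- \frac{1}{21}\right) 16 \cdot \frac{51}{2} = \left(- \frac{16}{21}\right) \frac{51}{2} = - \frac{136}{7}$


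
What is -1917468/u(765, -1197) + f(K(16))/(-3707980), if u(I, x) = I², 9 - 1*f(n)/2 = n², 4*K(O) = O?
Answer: -78999164461/24111139950 ≈ -3.2765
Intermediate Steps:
K(O) = O/4
f(n) = 18 - 2*n²
-1917468/u(765, -1197) + f(K(16))/(-3707980) = -1917468/(765²) + (18 - 2*((¼)*16)²)/(-3707980) = -1917468/585225 + (18 - 2*4²)*(-1/3707980) = -1917468*1/585225 + (18 - 2*16)*(-1/3707980) = -213052/65025 + (18 - 32)*(-1/3707980) = -213052/65025 - 14*(-1/3707980) = -213052/65025 + 7/1853990 = -78999164461/24111139950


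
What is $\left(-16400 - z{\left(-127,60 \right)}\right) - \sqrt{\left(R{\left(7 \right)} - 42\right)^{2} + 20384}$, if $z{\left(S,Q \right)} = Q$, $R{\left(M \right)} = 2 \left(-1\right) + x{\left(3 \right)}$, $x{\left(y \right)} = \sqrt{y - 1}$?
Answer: $-16460 - \sqrt{22322 - 88 \sqrt{2}} \approx -16609.0$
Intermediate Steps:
$x{\left(y \right)} = \sqrt{-1 + y}$
$R{\left(M \right)} = -2 + \sqrt{2}$ ($R{\left(M \right)} = 2 \left(-1\right) + \sqrt{-1 + 3} = -2 + \sqrt{2}$)
$\left(-16400 - z{\left(-127,60 \right)}\right) - \sqrt{\left(R{\left(7 \right)} - 42\right)^{2} + 20384} = \left(-16400 - 60\right) - \sqrt{\left(\left(-2 + \sqrt{2}\right) - 42\right)^{2} + 20384} = \left(-16400 - 60\right) - \sqrt{\left(-44 + \sqrt{2}\right)^{2} + 20384} = -16460 - \sqrt{20384 + \left(-44 + \sqrt{2}\right)^{2}}$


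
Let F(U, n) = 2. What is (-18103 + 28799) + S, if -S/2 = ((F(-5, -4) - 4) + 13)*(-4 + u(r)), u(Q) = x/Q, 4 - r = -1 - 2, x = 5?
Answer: 75378/7 ≈ 10768.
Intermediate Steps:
r = 7 (r = 4 - (-1 - 2) = 4 - 1*(-3) = 4 + 3 = 7)
u(Q) = 5/Q
S = 506/7 (S = -2*((2 - 4) + 13)*(-4 + 5/7) = -2*(-2 + 13)*(-4 + 5*(1/7)) = -22*(-4 + 5/7) = -22*(-23)/7 = -2*(-253/7) = 506/7 ≈ 72.286)
(-18103 + 28799) + S = (-18103 + 28799) + 506/7 = 10696 + 506/7 = 75378/7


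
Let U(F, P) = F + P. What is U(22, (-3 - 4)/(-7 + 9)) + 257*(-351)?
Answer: -180377/2 ≈ -90189.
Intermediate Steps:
U(22, (-3 - 4)/(-7 + 9)) + 257*(-351) = (22 + (-3 - 4)/(-7 + 9)) + 257*(-351) = (22 - 7/2) - 90207 = 37/2 - 90207 = -180377/2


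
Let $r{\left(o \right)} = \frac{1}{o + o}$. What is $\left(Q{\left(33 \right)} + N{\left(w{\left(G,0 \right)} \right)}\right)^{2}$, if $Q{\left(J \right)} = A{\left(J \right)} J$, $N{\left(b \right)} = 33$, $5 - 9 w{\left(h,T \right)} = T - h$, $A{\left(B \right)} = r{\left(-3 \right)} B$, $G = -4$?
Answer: $\frac{88209}{4} \approx 22052.0$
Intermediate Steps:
$r{\left(o \right)} = \frac{1}{2 o}$
$A{\left(B \right)} = - \frac{B}{6}$ ($A{\left(B \right)} = \frac{1}{2 \left(-3\right)} B = \frac{1}{2} \left(- \frac{1}{3}\right) B = - \frac{B}{6}$)
$w{\left(h,T \right)} = \frac{5}{9} - \frac{T}{9} + \frac{h}{9}$ ($w{\left(h,T \right)} = \frac{5}{9} - \frac{T - h}{9} = \frac{5}{9} - \left(- \frac{h}{9} + \frac{T}{9}\right) = \frac{5}{9} - \frac{T}{9} + \frac{h}{9}$)
$Q{\left(J \right)} = - \frac{J^{2}}{6}$ ($Q{\left(J \right)} = - \frac{J}{6} J = - \frac{J^{2}}{6}$)
$\left(Q{\left(33 \right)} + N{\left(w{\left(G,0 \right)} \right)}\right)^{2} = \left(- \frac{33^{2}}{6} + 33\right)^{2} = \left(\left(- \frac{1}{6}\right) 1089 + 33\right)^{2} = \left(- \frac{363}{2} + 33\right)^{2} = \left(- \frac{297}{2}\right)^{2} = \frac{88209}{4}$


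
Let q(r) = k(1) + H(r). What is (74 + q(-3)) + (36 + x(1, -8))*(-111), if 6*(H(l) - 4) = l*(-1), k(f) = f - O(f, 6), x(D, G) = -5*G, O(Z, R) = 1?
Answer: -16715/2 ≈ -8357.5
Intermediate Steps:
k(f) = -1 + f (k(f) = f - 1*1 = f - 1 = -1 + f)
H(l) = 4 - l/6 (H(l) = 4 + (l*(-1))/6 = 4 + (-l)/6 = 4 - l/6)
q(r) = 4 - r/6 (q(r) = (-1 + 1) + (4 - r/6) = 0 + (4 - r/6) = 4 - r/6)
(74 + q(-3)) + (36 + x(1, -8))*(-111) = (74 + (4 - ⅙*(-3))) + (36 - 5*(-8))*(-111) = (74 + (4 + ½)) + (36 + 40)*(-111) = (74 + 9/2) + 76*(-111) = 157/2 - 8436 = -16715/2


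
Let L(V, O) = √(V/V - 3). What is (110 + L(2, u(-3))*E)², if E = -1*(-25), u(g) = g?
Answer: 10850 + 5500*I*√2 ≈ 10850.0 + 7778.2*I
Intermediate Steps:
E = 25
L(V, O) = I*√2 (L(V, O) = √(1 - 3) = √(-2) = I*√2)
(110 + L(2, u(-3))*E)² = (110 + (I*√2)*25)² = (110 + 25*I*√2)²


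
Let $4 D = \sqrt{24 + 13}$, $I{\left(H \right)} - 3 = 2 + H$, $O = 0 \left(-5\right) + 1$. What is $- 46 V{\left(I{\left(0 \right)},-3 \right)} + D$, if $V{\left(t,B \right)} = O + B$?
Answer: $92 + \frac{\sqrt{37}}{4} \approx 93.521$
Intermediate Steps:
$O = 1$ ($O = 0 + 1 = 1$)
$I{\left(H \right)} = 5 + H$ ($I{\left(H \right)} = 3 + \left(2 + H\right) = 5 + H$)
$V{\left(t,B \right)} = 1 + B$
$D = \frac{\sqrt{37}}{4}$ ($D = \frac{\sqrt{24 + 13}}{4} = \frac{\sqrt{37}}{4} \approx 1.5207$)
$- 46 V{\left(I{\left(0 \right)},-3 \right)} + D = - 46 \left(1 - 3\right) + \frac{\sqrt{37}}{4} = \left(-46\right) \left(-2\right) + \frac{\sqrt{37}}{4} = 92 + \frac{\sqrt{37}}{4}$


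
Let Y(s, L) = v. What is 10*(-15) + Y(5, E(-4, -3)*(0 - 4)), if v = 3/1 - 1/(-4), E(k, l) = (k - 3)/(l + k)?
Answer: -587/4 ≈ -146.75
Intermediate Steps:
E(k, l) = (-3 + k)/(k + l)
v = 13/4 (v = 3*1 - 1*(-1/4) = 3 + 1/4 = 13/4 ≈ 3.2500)
Y(s, L) = 13/4
10*(-15) + Y(5, E(-4, -3)*(0 - 4)) = 10*(-15) + 13/4 = -150 + 13/4 = -587/4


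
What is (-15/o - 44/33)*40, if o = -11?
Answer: 40/33 ≈ 1.2121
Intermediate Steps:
(-15/o - 44/33)*40 = (-15/(-11) - 44/33)*40 = (-15*(-1/11) - 44*1/33)*40 = (15/11 - 4/3)*40 = (1/33)*40 = 40/33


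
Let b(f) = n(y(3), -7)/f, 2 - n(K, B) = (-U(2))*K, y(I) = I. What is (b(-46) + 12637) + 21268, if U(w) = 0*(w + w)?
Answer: 779814/23 ≈ 33905.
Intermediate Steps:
U(w) = 0 (U(w) = 0*(2*w) = 0)
n(K, B) = 2 (n(K, B) = 2 - (-1*0)*K = 2 - 0*K = 2 - 1*0 = 2 + 0 = 2)
b(f) = 2/f
(b(-46) + 12637) + 21268 = (2/(-46) + 12637) + 21268 = (2*(-1/46) + 12637) + 21268 = (-1/23 + 12637) + 21268 = 290650/23 + 21268 = 779814/23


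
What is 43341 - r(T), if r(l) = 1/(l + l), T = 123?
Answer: 10661885/246 ≈ 43341.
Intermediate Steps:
r(l) = 1/(2*l)
43341 - r(T) = 43341 - 1/(2*123) = 43341 - 1*1/246 = 43341 - 1/246 = 10661885/246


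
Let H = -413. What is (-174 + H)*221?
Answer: -129727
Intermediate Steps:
(-174 + H)*221 = (-174 - 413)*221 = -587*221 = -129727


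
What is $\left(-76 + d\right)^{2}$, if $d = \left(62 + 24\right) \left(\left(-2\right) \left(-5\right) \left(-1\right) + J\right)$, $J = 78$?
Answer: $33315984$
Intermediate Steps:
$d = 5848$ ($d = \left(62 + 24\right) \left(\left(-2\right) \left(-5\right) \left(-1\right) + 78\right) = 86 \left(10 \left(-1\right) + 78\right) = 86 \left(-10 + 78\right) = 86 \cdot 68 = 5848$)
$\left(-76 + d\right)^{2} = \left(-76 + 5848\right)^{2} = 5772^{2} = 33315984$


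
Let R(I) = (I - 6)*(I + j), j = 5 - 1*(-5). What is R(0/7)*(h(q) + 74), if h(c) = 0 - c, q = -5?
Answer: -4740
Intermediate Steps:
j = 10 (j = 5 + 5 = 10)
h(c) = -c
R(I) = (-6 + I)*(10 + I) (R(I) = (I - 6)*(I + 10) = (-6 + I)*(10 + I))
R(0/7)*(h(q) + 74) = (-60 + (0/7)² + 4*(0/7))*(-1*(-5) + 74) = (-60 + (0*(⅐))² + 4*(0*(⅐)))*(5 + 74) = (-60 + 0² + 4*0)*79 = (-60 + 0 + 0)*79 = -60*79 = -4740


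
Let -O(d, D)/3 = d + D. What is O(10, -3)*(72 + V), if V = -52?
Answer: -420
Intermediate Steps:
O(d, D) = -3*D - 3*d (O(d, D) = -3*(d + D) = -3*(D + d) = -3*D - 3*d)
O(10, -3)*(72 + V) = (-3*(-3) - 3*10)*(72 - 52) = (9 - 30)*20 = -21*20 = -420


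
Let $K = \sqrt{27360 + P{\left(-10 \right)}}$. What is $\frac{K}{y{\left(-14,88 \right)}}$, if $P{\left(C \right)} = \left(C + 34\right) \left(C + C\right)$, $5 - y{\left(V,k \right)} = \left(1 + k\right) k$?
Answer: $- \frac{16 \sqrt{105}}{7827} \approx -0.020947$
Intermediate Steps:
$y{\left(V,k \right)} = 5 - k \left(1 + k\right)$ ($y{\left(V,k \right)} = 5 - \left(1 + k\right) k = 5 - k \left(1 + k\right)$)
$P{\left(C \right)} = 2 C \left(34 + C\right)$ ($P{\left(C \right)} = \left(34 + C\right) 2 C = 2 C \left(34 + C\right)$)
$K = 16 \sqrt{105}$ ($K = \sqrt{27360 + 2 \left(-10\right) \left(34 - 10\right)} = \sqrt{27360 + 2 \left(-10\right) 24} = \sqrt{27360 - 480} = \sqrt{26880} = 16 \sqrt{105} \approx 163.95$)
$\frac{K}{y{\left(-14,88 \right)}} = \frac{16 \sqrt{105}}{5 - 88 - 88^{2}} = \frac{16 \sqrt{105}}{5 - 88 - 7744} = \frac{16 \sqrt{105}}{-7827} = 16 \sqrt{105} \left(- \frac{1}{7827}\right) = - \frac{16 \sqrt{105}}{7827}$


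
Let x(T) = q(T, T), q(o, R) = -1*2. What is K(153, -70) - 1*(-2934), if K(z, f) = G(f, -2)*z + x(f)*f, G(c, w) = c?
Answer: -7636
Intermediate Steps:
q(o, R) = -2
x(T) = -2
K(z, f) = -2*f + f*z (K(z, f) = f*z - 2*f = -2*f + f*z)
K(153, -70) - 1*(-2934) = -70*(-2 + 153) - 1*(-2934) = -70*151 + 2934 = -10570 + 2934 = -7636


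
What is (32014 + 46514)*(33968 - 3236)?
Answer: 2413322496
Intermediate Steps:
(32014 + 46514)*(33968 - 3236) = 78528*30732 = 2413322496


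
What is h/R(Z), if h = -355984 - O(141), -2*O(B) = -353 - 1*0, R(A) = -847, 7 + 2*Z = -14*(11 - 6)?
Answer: 712321/1694 ≈ 420.50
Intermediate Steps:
Z = -77/2 (Z = -7/2 + (-14*(11 - 6))/2 = -7/2 + (-14*5)/2 = -7/2 + (1/2)*(-70) = -7/2 - 35 = -77/2 ≈ -38.500)
O(B) = 353/2 (O(B) = -(-353 - 1*0)/2 = -(-353 + 0)/2 = -1/2*(-353) = 353/2)
h = -712321/2 (h = -355984 - 1*353/2 = -355984 - 353/2 = -712321/2 ≈ -3.5616e+5)
h/R(Z) = -712321/2/(-847) = -712321/2*(-1/847) = 712321/1694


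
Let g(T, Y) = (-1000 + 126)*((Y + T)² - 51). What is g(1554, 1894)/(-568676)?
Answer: 5195341361/284338 ≈ 18272.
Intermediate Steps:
g(T, Y) = 44574 - 874*(T + Y)² (g(T, Y) = -874*((T + Y)² - 51) = -874*(-51 + (T + Y)²) = 44574 - 874*(T + Y)²)
g(1554, 1894)/(-568676) = (44574 - 874*(1554 + 1894)²)/(-568676) = (44574 - 874*3448²)*(-1/568676) = (44574 - 874*11888704)*(-1/568676) = (44574 - 10390727296)*(-1/568676) = -10390682722*(-1/568676) = 5195341361/284338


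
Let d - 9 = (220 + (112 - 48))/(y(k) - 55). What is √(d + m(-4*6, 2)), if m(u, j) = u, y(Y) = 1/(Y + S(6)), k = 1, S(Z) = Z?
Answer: I*√11622/24 ≈ 4.4919*I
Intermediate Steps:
y(Y) = 1/(6 + Y) (y(Y) = 1/(Y + 6) = 1/(6 + Y))
d = 367/96 (d = 9 + (220 + (112 - 48))/(1/(6 + 1) - 55) = 9 + (220 + 64)/(1/7 - 55) = 9 + 284/(⅐ - 55) = 9 + 284/(-384/7) = 9 + 284*(-7/384) = 9 - 497/96 = 367/96 ≈ 3.8229)
√(d + m(-4*6, 2)) = √(367/96 - 4*6) = √(367/96 - 24) = √(-1937/96) = I*√11622/24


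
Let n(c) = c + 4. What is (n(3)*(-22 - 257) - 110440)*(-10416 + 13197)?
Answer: -312564933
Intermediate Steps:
n(c) = 4 + c
(n(3)*(-22 - 257) - 110440)*(-10416 + 13197) = ((4 + 3)*(-22 - 257) - 110440)*(-10416 + 13197) = (7*(-279) - 110440)*2781 = (-1953 - 110440)*2781 = -112393*2781 = -312564933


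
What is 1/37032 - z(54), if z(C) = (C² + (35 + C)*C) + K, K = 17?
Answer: -286590647/37032 ≈ -7739.0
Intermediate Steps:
z(C) = 17 + C² + C*(35 + C) (z(C) = (C² + (35 + C)*C) + 17 = (C² + C*(35 + C)) + 17 = 17 + C² + C*(35 + C))
1/37032 - z(54) = 1/37032 - (17 + 2*54² + 35*54) = 1/37032 - (17 + 2*2916 + 1890) = 1/37032 - (17 + 5832 + 1890) = 1/37032 - 1*7739 = 1/37032 - 7739 = -286590647/37032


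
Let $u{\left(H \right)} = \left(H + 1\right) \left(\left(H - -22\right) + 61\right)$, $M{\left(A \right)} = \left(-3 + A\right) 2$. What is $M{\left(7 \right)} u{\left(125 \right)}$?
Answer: $209664$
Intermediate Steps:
$M{\left(A \right)} = -6 + 2 A$
$u{\left(H \right)} = \left(1 + H\right) \left(83 + H\right)$ ($u{\left(H \right)} = \left(1 + H\right) \left(\left(H + 22\right) + 61\right) = \left(1 + H\right) \left(\left(22 + H\right) + 61\right) = \left(1 + H\right) \left(83 + H\right)$)
$M{\left(7 \right)} u{\left(125 \right)} = \left(-6 + 2 \cdot 7\right) \left(83 + 125^{2} + 84 \cdot 125\right) = \left(-6 + 14\right) \left(83 + 15625 + 10500\right) = 8 \cdot 26208 = 209664$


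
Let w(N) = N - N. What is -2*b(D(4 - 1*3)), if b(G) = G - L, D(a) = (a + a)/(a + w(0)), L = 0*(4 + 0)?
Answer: -4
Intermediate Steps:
L = 0 (L = 0*4 = 0)
w(N) = 0
D(a) = 2 (D(a) = (a + a)/(a + 0) = (2*a)/a = 2)
b(G) = G (b(G) = G - 1*0 = G + 0 = G)
-2*b(D(4 - 1*3)) = -2*2 = -4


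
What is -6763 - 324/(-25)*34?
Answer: -158059/25 ≈ -6322.4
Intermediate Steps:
-6763 - 324/(-25)*34 = -6763 - 324*(-1)/25*34 = -6763 - 18*(-18/25)*34 = -6763 + (324/25)*34 = -6763 + 11016/25 = -158059/25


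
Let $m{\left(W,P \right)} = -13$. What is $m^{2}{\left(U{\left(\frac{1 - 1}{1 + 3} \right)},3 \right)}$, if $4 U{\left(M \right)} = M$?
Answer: $169$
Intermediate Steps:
$U{\left(M \right)} = \frac{M}{4}$
$m^{2}{\left(U{\left(\frac{1 - 1}{1 + 3} \right)},3 \right)} = \left(-13\right)^{2} = 169$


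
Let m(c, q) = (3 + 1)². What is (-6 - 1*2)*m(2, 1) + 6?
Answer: -122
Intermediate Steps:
m(c, q) = 16 (m(c, q) = 4² = 16)
(-6 - 1*2)*m(2, 1) + 6 = (-6 - 1*2)*16 + 6 = (-6 - 2)*16 + 6 = -8*16 + 6 = -128 + 6 = -122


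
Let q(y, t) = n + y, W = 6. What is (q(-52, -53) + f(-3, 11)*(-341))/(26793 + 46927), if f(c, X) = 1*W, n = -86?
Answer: -273/9215 ≈ -0.029626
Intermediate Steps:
q(y, t) = -86 + y
f(c, X) = 6 (f(c, X) = 1*6 = 6)
(q(-52, -53) + f(-3, 11)*(-341))/(26793 + 46927) = ((-86 - 52) + 6*(-341))/(26793 + 46927) = (-138 - 2046)/73720 = -2184*1/73720 = -273/9215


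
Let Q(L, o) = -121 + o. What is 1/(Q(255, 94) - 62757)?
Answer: -1/62784 ≈ -1.5928e-5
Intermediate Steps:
1/(Q(255, 94) - 62757) = 1/((-121 + 94) - 62757) = 1/(-27 - 62757) = 1/(-62784) = -1/62784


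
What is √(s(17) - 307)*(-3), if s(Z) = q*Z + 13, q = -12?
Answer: -3*I*√498 ≈ -66.948*I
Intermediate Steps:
s(Z) = 13 - 12*Z (s(Z) = -12*Z + 13 = 13 - 12*Z)
√(s(17) - 307)*(-3) = √((13 - 12*17) - 307)*(-3) = √((13 - 204) - 307)*(-3) = √(-191 - 307)*(-3) = √(-498)*(-3) = (I*√498)*(-3) = -3*I*√498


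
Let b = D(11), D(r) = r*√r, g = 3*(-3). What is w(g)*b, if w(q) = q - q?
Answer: 0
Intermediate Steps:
g = -9
D(r) = r^(3/2)
w(q) = 0
b = 11*√11 (b = 11^(3/2) = 11*√11 ≈ 36.483)
w(g)*b = 0*(11*√11) = 0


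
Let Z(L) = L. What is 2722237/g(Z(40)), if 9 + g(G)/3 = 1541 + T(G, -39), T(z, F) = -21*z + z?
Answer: 2722237/2196 ≈ 1239.6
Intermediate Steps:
T(z, F) = -20*z
g(G) = 4596 - 60*G (g(G) = -27 + 3*(1541 - 20*G) = -27 + (4623 - 60*G) = 4596 - 60*G)
2722237/g(Z(40)) = 2722237/(4596 - 60*40) = 2722237/(4596 - 2400) = 2722237/2196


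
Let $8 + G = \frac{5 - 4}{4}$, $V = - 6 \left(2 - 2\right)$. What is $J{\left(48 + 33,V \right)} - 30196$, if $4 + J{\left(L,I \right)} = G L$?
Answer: $- \frac{123311}{4} \approx -30828.0$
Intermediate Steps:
$V = 0$ ($V = \left(-6\right) 0 = 0$)
$G = - \frac{31}{4}$ ($G = -8 + \frac{5 - 4}{4} = -8 + \frac{1}{4} \cdot 1 = -8 + \frac{1}{4} = - \frac{31}{4} \approx -7.75$)
$J{\left(L,I \right)} = -4 - \frac{31 L}{4}$
$J{\left(48 + 33,V \right)} - 30196 = \left(-4 - \frac{31 \left(48 + 33\right)}{4}\right) - 30196 = \left(-4 - \frac{2511}{4}\right) - 30196 = - \frac{2527}{4} - 30196 = - \frac{123311}{4}$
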